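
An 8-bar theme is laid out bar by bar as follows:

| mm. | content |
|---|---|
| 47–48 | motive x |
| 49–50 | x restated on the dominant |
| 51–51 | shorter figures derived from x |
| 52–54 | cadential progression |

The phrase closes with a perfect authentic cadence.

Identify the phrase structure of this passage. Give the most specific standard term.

sentence

Basic idea (bars 47–48) + its repetition (mm. 49-50) form the presentation; fragmentation and cadence (mm. 51-54) form the continuation — the 8-bar whole is a sentence.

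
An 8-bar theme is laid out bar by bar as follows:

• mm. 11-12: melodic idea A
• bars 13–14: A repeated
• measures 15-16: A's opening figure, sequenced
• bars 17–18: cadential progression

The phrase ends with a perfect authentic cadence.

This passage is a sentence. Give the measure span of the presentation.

measures 11–14

The presentation of a sentence is the basic idea (measures 11-12) plus its repetition (measures 13–14); the presentation is therefore mm. 11–14.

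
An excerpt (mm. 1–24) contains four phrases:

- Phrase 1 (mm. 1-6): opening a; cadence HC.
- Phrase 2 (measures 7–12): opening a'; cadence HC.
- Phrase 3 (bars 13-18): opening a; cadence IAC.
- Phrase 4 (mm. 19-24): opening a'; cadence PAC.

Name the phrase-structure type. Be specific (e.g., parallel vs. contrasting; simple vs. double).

Four phrases in two halves: the first half (mm. 1–12) ends with a half cadence, the second (bars 13–24) with a perfect authentic cadence — a large antecedent–consequent pair, i.e. a double period.
Phrase 3 begins with the same material as phrase 1, making it parallel.

parallel double period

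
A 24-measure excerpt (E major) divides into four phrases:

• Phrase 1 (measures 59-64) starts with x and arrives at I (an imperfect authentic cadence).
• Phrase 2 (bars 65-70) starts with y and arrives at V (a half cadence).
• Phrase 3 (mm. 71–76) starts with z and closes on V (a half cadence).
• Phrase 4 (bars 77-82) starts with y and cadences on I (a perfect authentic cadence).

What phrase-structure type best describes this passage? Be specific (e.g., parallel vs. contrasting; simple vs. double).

Four phrases in two halves: the first half (mm. 59-70) ends with a half cadence, the second (mm. 71–82) with a perfect authentic cadence — a large antecedent–consequent pair, i.e. a double period.
Phrase 3 begins with different material from phrase 1, making it contrasting.

contrasting double period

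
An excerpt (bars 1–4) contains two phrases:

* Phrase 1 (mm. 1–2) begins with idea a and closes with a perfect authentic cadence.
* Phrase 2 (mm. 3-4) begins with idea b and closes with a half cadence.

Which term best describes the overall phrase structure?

phrase group

The second phrase closes with a half cadence, which is not stronger than the first phrase's perfect authentic cadence; without a weak→strong cadential pair there is no antecedent–consequent relationship, so this is a phrase group rather than a period.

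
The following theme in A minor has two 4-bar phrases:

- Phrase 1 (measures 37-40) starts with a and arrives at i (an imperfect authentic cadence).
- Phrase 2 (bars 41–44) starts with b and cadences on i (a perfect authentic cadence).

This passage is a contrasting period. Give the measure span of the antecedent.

The antecedent is the phrase ending with the weaker cadence (imperfect authentic cadence, phrase 1) and the consequent the one ending more conclusively (perfect authentic cadence, phrase 2); the antecedent is measures 37–40.

measures 37–40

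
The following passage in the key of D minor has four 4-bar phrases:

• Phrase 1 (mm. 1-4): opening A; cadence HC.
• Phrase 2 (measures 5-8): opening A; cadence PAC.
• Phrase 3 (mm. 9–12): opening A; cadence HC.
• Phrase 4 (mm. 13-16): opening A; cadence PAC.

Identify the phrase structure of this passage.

The cadence pattern HC–PAC–HC–PAC is weak–strong twice, and phrases 3–4 restate phrases 1–2: a period heard twice, not a double period (which would end weakly at phrase 2).

repeated period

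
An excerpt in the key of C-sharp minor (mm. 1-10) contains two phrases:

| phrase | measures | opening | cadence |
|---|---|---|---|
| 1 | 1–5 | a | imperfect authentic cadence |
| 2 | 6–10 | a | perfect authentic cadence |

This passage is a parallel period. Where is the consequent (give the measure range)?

The antecedent is the phrase ending with the weaker cadence (imperfect authentic cadence, phrase 1) and the consequent the one ending more conclusively (perfect authentic cadence, phrase 2); the consequent is mm. 6-10.

measures 6–10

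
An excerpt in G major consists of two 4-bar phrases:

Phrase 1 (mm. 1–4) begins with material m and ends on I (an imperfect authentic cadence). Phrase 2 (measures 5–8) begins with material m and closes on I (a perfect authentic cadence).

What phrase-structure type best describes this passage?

Phrase 1 ends with an imperfect authentic cadence (weaker) and phrase 2 with a perfect authentic cadence (stronger): antecedent + consequent = a period.
The two phrases open with the same material (m / m), so the period is parallel.

parallel period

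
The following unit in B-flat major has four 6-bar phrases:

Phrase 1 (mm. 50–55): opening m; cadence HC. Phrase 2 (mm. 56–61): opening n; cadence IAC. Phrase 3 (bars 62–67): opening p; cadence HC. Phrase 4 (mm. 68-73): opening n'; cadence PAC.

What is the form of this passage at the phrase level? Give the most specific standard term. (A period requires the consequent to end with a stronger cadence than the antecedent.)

contrasting double period

Four phrases in two halves: the first half (mm. 50–61) ends with an imperfect authentic cadence, the second (mm. 62–73) with a perfect authentic cadence — a large antecedent–consequent pair, i.e. a double period.
Phrase 3 begins with different material from phrase 1, making it contrasting.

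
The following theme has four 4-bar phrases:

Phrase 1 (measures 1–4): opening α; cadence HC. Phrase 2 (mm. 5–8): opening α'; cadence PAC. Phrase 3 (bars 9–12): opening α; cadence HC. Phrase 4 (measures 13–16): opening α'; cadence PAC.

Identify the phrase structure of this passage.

The cadence pattern HC–PAC–HC–PAC is weak–strong twice, and phrases 3–4 restate phrases 1–2: a period heard twice, not a double period (which would end weakly at phrase 2).

repeated period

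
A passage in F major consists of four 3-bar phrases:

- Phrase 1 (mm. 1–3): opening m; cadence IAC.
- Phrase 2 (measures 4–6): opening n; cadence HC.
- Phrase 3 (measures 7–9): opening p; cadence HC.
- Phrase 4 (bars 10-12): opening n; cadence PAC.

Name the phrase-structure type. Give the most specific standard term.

contrasting double period

Four phrases in two halves: the first half (mm. 1–6) ends with a half cadence, the second (mm. 7-12) with a perfect authentic cadence — a large antecedent–consequent pair, i.e. a double period.
Phrase 3 begins with different material from phrase 1, making it contrasting.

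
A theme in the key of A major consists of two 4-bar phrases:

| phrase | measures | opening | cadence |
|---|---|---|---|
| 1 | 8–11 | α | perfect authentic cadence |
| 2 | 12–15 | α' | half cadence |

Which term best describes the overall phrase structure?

The second phrase closes with a half cadence, which is not stronger than the first phrase's perfect authentic cadence; without a weak→strong cadential pair there is no antecedent–consequent relationship, so this is a phrase group rather than a period.

phrase group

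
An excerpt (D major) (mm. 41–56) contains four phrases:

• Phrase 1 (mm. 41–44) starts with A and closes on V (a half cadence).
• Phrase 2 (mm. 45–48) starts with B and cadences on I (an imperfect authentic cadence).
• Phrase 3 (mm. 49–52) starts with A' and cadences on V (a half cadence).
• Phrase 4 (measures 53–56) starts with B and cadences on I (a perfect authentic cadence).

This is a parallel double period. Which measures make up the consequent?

measures 49–56

In a double period the first pair of phrases (ending imperfect authentic cadence) is the large antecedent and the second pair (ending perfect authentic cadence) is the large consequent; the consequent is measures 49–56.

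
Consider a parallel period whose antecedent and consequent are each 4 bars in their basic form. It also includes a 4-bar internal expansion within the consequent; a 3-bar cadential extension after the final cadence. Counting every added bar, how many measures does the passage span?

Basic parallel period: 4 + 4 = 8 bars.
8 (basic form) + 4 (internal expansion) + 3 (cadential extension) = 15.

15 measures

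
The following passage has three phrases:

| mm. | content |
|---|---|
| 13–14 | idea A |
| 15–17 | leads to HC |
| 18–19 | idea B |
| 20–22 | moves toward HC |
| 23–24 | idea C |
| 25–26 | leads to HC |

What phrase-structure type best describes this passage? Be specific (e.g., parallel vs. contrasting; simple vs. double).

The final phrase closes with a half cadence, which is not stronger than the preceding half cadence; the 3 phrases lack an overall antecedent–consequent design and so form a phrase group.

phrase group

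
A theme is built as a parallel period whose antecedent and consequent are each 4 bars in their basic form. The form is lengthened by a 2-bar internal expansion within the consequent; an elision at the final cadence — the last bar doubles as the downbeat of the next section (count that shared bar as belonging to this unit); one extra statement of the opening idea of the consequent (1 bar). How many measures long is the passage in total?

Basic parallel period: 4 + 4 = 8 bars.
8 (basic form) + 2 (internal expansion) + 1 (extra statement) = 11.
The elision shares a bar with the next section but does not change this unit's count.

11 measures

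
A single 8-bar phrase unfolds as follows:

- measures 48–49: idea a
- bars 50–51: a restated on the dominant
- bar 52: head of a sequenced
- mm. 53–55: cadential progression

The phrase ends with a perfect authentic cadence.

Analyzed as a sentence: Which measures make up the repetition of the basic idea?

The presentation of a sentence is the basic idea (mm. 48–49) plus its repetition (bars 50–51); the repetition of the basic idea is therefore mm. 50–51.

measures 50–51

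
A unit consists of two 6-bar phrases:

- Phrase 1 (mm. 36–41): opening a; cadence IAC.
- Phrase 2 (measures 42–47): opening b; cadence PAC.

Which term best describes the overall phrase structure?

Phrase 1 ends with an imperfect authentic cadence (weaker) and phrase 2 with a perfect authentic cadence (stronger): antecedent + consequent = a period.
The two phrases open with different material (a / b), so the period is contrasting.

contrasting period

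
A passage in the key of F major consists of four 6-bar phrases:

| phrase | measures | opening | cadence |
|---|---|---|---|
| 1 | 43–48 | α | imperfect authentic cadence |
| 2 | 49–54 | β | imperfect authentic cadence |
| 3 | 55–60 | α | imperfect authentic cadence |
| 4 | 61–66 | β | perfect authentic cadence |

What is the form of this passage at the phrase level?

parallel double period

Four phrases in two halves: the first half (mm. 43-54) ends with an imperfect authentic cadence, the second (mm. 55–66) with a perfect authentic cadence — a large antecedent–consequent pair, i.e. a double period.
Phrase 3 begins with the same material as phrase 1, making it parallel.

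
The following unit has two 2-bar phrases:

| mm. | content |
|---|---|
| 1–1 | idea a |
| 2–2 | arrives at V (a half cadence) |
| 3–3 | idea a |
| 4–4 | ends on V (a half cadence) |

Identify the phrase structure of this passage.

Both phrases have the same opening (a) and the same cadence (half cadence): the second is a restatement, not a consequent, so this is a repeated phrase rather than a period.

repeated phrase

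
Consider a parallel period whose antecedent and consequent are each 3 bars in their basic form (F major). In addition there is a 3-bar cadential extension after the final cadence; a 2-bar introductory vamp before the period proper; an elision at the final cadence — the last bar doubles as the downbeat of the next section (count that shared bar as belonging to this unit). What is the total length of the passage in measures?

11 measures

Basic parallel period: 3 + 3 = 6 bars.
6 (basic form) + 3 (cadential extension) + 2 (introduction) = 11.
The elision shares a bar with the next section but does not change this unit's count.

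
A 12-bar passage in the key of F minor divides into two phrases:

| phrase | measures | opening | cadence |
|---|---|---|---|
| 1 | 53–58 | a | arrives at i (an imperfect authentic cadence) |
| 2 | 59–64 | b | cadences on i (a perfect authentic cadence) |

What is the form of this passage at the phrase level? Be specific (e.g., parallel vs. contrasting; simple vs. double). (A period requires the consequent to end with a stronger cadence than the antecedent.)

contrasting period

Phrase 1 ends with an imperfect authentic cadence (weaker) and phrase 2 with a perfect authentic cadence (stronger): antecedent + consequent = a period.
The two phrases open with different material (a / b), so the period is contrasting.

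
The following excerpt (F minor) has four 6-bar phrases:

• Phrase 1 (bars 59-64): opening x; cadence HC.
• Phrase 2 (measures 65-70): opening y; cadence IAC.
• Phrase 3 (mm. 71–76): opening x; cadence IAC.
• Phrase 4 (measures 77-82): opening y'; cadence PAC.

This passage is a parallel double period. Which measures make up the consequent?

measures 71–82

In a double period the four phrases pair into a large antecedent (phrases 1–2, ending imperfect authentic cadence) and a large consequent (phrases 3–4, ending perfect authentic cadence). The consequent spans mm. 71–82.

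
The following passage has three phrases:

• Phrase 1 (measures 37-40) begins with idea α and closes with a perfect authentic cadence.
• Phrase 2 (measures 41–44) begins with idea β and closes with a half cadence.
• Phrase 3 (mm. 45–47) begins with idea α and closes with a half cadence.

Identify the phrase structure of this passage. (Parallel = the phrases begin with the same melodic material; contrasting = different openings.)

phrase group

The final phrase closes with a half cadence, which is not stronger than the preceding half cadence; the 3 phrases lack an overall antecedent–consequent design and so form a phrase group.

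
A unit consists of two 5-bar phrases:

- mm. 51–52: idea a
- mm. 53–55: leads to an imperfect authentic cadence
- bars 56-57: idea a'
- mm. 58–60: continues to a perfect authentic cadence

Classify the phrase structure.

Phrase 1 ends with an imperfect authentic cadence (weaker) and phrase 2 with a perfect authentic cadence (stronger): antecedent + consequent = a period.
The two phrases open with the same material (a / a'), so the period is parallel.

parallel period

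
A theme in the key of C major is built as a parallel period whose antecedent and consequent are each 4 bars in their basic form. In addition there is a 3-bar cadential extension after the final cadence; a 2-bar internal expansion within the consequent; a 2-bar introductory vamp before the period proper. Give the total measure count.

15 measures

Basic parallel period: 4 + 4 = 8 bars.
8 (basic form) + 3 (cadential extension) + 2 (internal expansion) + 2 (introduction) = 15.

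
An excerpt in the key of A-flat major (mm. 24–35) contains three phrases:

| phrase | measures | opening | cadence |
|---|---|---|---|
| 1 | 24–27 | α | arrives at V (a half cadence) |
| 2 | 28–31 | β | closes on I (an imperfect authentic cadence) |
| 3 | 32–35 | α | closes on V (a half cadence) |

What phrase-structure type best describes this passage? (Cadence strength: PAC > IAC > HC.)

The final phrase closes with a half cadence, which is not stronger than the preceding imperfect authentic cadence; the 3 phrases lack an overall antecedent–consequent design and so form a phrase group.

phrase group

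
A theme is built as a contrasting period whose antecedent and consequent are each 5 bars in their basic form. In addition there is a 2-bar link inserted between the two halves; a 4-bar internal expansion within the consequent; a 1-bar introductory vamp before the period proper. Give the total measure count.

Basic contrasting period: 5 + 5 = 10 bars.
10 (basic form) + 2 (link) + 4 (internal expansion) + 1 (introduction) = 17.

17 measures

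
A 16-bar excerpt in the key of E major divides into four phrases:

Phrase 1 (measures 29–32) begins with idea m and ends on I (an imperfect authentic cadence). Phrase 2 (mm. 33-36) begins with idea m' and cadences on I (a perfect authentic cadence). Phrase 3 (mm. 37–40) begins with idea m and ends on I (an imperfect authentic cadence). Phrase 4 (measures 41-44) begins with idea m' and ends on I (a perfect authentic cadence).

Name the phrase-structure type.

The cadence pattern IAC–PAC–IAC–PAC is weak–strong twice, and phrases 3–4 restate phrases 1–2: a period heard twice, not a double period (which would end weakly at phrase 2).

repeated period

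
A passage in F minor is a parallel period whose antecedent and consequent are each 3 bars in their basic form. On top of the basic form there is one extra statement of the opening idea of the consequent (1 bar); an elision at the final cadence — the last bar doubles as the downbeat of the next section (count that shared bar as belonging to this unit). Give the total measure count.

Basic parallel period: 3 + 3 = 6 bars.
6 (basic form) + 1 (extra statement) = 7.
The elision shares a bar with the next section but does not change this unit's count.

7 measures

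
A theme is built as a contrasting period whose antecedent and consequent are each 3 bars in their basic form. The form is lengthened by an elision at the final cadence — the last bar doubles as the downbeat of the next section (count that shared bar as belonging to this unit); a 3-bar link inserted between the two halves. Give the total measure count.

Basic contrasting period: 3 + 3 = 6 bars.
6 (basic form) + 3 (link) = 9.
The elision shares a bar with the next section but does not change this unit's count.

9 measures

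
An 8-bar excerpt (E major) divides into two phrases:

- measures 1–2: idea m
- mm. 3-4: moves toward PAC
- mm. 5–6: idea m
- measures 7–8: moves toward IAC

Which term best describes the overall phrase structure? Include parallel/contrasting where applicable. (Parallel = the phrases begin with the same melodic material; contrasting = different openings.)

phrase group

The second phrase closes with an imperfect authentic cadence, which is not stronger than the first phrase's perfect authentic cadence; without a weak→strong cadential pair there is no antecedent–consequent relationship, so this is a phrase group rather than a period.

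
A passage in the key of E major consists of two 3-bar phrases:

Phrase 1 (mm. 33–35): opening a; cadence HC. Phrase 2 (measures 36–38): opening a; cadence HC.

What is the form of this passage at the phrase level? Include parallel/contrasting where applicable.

repeated phrase

Both phrases have the same opening (a) and the same cadence (half cadence): the second is a restatement, not a consequent, so this is a repeated phrase rather than a period.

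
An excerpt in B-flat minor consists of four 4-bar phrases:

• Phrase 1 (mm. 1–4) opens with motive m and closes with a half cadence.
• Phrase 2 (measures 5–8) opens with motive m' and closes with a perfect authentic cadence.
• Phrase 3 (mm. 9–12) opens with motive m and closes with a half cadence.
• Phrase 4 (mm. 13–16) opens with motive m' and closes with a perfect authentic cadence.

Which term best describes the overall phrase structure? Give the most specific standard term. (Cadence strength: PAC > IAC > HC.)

The cadence pattern HC–PAC–HC–PAC is weak–strong twice, and phrases 3–4 restate phrases 1–2: a period heard twice, not a double period (which would end weakly at phrase 2).

repeated period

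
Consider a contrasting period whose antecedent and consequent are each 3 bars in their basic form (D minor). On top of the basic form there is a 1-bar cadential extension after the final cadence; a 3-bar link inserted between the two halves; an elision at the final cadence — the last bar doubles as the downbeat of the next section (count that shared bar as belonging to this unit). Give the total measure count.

10 measures

Basic contrasting period: 3 + 3 = 6 bars.
6 (basic form) + 1 (cadential extension) + 3 (link) = 10.
The elision shares a bar with the next section but does not change this unit's count.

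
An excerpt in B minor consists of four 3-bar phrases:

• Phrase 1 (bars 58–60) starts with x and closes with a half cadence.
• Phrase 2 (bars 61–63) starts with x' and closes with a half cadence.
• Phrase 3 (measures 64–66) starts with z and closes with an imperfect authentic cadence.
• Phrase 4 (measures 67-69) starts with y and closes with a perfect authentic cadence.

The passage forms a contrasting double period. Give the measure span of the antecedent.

In a double period the first pair of phrases (ending half cadence) is the large antecedent and the second pair (ending perfect authentic cadence) is the large consequent; the antecedent is measures 58–63.

measures 58–63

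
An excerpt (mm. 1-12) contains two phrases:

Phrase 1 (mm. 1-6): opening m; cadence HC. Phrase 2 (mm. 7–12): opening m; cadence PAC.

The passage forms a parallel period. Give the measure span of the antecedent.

The phrase ending with the weaker cadence (half cadence) is the antecedent; the one ending more conclusively (perfect authentic cadence) is the consequent. The antecedent is measures 1–6.

measures 1–6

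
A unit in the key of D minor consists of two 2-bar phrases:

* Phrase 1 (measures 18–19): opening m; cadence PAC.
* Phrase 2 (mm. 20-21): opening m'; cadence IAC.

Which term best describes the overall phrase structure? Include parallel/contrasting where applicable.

The second phrase closes with an imperfect authentic cadence, which is not stronger than the first phrase's perfect authentic cadence; without a weak→strong cadential pair there is no antecedent–consequent relationship, so this is a phrase group rather than a period.

phrase group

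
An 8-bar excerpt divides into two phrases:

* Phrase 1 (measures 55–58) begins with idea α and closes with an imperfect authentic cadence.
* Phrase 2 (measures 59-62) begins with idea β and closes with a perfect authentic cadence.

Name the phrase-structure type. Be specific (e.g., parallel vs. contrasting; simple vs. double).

Phrase 1 ends with an imperfect authentic cadence (weaker) and phrase 2 with a perfect authentic cadence (stronger): antecedent + consequent = a period.
The two phrases open with different material (α / β), so the period is contrasting.

contrasting period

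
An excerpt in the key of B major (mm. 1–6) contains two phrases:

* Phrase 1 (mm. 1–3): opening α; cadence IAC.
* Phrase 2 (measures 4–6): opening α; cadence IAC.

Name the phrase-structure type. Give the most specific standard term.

repeated phrase

Both phrases have the same opening (α) and the same cadence (imperfect authentic cadence): the second is a restatement, not a consequent, so this is a repeated phrase rather than a period.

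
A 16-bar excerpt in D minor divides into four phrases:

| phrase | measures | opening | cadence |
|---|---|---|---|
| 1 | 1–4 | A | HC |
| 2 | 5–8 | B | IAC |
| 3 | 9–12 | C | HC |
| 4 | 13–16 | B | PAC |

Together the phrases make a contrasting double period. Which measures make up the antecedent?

measures 1–8

In a double period the first pair of phrases (ending imperfect authentic cadence) is the large antecedent and the second pair (ending perfect authentic cadence) is the large consequent; the antecedent is measures 1–8.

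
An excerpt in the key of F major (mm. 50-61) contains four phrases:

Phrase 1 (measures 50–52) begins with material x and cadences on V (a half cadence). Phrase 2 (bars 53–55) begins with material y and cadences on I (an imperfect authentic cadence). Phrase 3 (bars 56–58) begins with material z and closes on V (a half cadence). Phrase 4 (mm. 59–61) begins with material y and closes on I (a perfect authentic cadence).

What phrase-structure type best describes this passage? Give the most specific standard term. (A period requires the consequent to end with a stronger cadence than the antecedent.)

Four phrases in two halves: the first half (bars 50–55) ends with an imperfect authentic cadence, the second (mm. 56-61) with a perfect authentic cadence — a large antecedent–consequent pair, i.e. a double period.
Phrase 3 begins with different material from phrase 1, making it contrasting.

contrasting double period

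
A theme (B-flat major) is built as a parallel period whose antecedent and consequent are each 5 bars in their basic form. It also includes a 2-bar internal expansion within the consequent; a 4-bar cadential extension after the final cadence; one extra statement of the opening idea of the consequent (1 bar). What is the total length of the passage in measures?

Basic parallel period: 5 + 5 = 10 bars.
10 (basic form) + 2 (internal expansion) + 4 (cadential extension) + 1 (extra statement) = 17.

17 measures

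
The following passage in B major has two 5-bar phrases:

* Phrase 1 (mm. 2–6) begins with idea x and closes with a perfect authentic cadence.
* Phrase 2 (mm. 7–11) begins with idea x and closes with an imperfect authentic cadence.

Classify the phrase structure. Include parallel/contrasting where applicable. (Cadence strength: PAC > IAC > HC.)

The second phrase closes with an imperfect authentic cadence, which is not stronger than the first phrase's perfect authentic cadence; without a weak→strong cadential pair there is no antecedent–consequent relationship, so this is a phrase group rather than a period.

phrase group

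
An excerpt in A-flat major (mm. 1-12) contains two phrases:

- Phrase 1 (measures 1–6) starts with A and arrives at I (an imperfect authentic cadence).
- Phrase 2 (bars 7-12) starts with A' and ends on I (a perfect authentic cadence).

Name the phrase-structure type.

parallel period

Phrase 1 ends with an imperfect authentic cadence (weaker) and phrase 2 with a perfect authentic cadence (stronger): antecedent + consequent = a period.
The two phrases open with the same material (A / A'), so the period is parallel.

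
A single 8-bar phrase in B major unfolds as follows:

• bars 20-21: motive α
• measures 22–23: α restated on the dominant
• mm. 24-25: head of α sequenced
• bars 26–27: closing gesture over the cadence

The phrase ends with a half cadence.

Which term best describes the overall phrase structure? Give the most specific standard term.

sentence

Basic idea (mm. 20–21) + its repetition (bars 22–23) form the presentation; fragmentation and cadence (mm. 24–27) form the continuation — the 8-bar whole is a sentence.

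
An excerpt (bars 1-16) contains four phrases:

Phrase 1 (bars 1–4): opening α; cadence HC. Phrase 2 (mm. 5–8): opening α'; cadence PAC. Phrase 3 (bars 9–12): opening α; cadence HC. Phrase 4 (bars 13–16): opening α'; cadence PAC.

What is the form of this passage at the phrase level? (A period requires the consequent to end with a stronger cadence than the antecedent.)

The cadence pattern HC–PAC–HC–PAC is weak–strong twice, and phrases 3–4 restate phrases 1–2: a period heard twice, not a double period (which would end weakly at phrase 2).

repeated period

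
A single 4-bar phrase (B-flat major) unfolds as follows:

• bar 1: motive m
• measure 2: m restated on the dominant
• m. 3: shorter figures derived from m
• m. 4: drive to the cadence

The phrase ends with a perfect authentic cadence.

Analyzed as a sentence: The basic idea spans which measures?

measures 1–1

The presentation of a sentence is the basic idea (m. 1) plus its repetition (measure 2); the basic idea is therefore m. 1.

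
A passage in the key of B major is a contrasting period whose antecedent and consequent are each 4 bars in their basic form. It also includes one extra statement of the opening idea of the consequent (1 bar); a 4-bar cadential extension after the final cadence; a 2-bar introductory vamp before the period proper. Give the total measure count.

Basic contrasting period: 4 + 4 = 8 bars.
8 (basic form) + 1 (extra statement) + 4 (cadential extension) + 2 (introduction) = 15.

15 measures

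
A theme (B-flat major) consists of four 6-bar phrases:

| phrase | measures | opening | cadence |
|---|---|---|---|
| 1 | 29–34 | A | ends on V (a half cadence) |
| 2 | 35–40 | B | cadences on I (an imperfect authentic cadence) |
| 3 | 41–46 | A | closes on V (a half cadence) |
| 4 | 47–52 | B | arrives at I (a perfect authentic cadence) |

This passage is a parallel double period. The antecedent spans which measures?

In a double period the four phrases pair into a large antecedent (phrases 1–2, ending imperfect authentic cadence) and a large consequent (phrases 3–4, ending perfect authentic cadence). The antecedent spans mm. 29-40.

measures 29–40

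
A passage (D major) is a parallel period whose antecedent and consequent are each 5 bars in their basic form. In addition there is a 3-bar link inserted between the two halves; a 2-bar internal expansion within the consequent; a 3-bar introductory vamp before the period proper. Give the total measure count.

18 measures

Basic parallel period: 5 + 5 = 10 bars.
10 (basic form) + 3 (link) + 2 (internal expansion) + 3 (introduction) = 18.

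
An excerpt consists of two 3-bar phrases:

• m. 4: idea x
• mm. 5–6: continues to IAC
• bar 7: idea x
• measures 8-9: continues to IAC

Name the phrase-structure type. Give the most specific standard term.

Both phrases have the same opening (x) and the same cadence (imperfect authentic cadence): the second is a restatement, not a consequent, so this is a repeated phrase rather than a period.

repeated phrase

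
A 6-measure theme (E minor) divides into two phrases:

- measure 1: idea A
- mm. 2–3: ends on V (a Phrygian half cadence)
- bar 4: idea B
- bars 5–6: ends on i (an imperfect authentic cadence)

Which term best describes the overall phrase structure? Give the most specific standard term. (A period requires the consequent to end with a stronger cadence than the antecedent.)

Phrase 1 ends with a Phrygian half cadence (weaker) and phrase 2 with an imperfect authentic cadence (stronger): antecedent + consequent = a period.
The two phrases open with different material (A / B), so the period is contrasting.

contrasting period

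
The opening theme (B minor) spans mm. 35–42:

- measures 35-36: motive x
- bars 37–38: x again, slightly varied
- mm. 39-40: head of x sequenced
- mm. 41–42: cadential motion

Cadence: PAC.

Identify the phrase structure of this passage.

sentence

Basic idea (mm. 35–36) + its repetition (bars 37-38) form the presentation; fragmentation and cadence (bars 39-42) form the continuation — the 8-bar whole is a sentence.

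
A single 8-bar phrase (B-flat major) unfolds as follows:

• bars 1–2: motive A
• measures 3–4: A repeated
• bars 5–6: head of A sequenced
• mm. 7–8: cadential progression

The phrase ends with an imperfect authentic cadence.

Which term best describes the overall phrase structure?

sentence

Basic idea (mm. 1–2) + its repetition (mm. 3–4) form the presentation; fragmentation and cadence (mm. 5-8) form the continuation — the 8-bar whole is a sentence.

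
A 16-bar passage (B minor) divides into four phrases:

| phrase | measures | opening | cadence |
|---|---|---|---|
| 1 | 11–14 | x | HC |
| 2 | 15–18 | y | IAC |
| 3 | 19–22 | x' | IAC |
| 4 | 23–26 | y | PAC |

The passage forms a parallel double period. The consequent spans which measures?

In a double period the four phrases pair into a large antecedent (phrases 1–2, ending imperfect authentic cadence) and a large consequent (phrases 3–4, ending perfect authentic cadence). The consequent spans measures 19-26.

measures 19–26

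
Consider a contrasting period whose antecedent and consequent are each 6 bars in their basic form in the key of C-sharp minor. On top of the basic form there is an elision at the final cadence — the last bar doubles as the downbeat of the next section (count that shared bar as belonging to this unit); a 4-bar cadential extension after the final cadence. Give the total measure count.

16 measures

Basic contrasting period: 6 + 6 = 12 bars.
12 (basic form) + 4 (cadential extension) = 16.
The elision shares a bar with the next section but does not change this unit's count.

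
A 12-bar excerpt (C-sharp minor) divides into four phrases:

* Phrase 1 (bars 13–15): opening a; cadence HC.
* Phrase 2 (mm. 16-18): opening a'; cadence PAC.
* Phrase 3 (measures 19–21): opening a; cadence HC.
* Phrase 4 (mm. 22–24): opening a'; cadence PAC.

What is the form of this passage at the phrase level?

The cadence pattern HC–PAC–HC–PAC is weak–strong twice, and phrases 3–4 restate phrases 1–2: a period heard twice, not a double period (which would end weakly at phrase 2).

repeated period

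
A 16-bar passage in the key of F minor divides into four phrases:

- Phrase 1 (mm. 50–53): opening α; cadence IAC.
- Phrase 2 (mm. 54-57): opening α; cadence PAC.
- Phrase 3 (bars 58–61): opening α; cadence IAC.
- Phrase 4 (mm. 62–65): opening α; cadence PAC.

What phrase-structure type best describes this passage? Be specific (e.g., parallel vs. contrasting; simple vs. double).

The cadence pattern IAC–PAC–IAC–PAC is weak–strong twice, and phrases 3–4 restate phrases 1–2: a period heard twice, not a double period (which would end weakly at phrase 2).

repeated period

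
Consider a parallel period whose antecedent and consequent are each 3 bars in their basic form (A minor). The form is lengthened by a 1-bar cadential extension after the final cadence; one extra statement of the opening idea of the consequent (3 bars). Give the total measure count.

10 measures

Basic parallel period: 3 + 3 = 6 bars.
6 (basic form) + 1 (cadential extension) + 3 (extra statement) = 10.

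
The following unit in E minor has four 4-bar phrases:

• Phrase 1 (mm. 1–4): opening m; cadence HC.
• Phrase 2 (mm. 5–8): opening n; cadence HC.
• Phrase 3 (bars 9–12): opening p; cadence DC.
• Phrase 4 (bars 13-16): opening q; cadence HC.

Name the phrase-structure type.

phrase group

Phrase 4 ends with a half cadence, no stronger than phrase 2's half cadence, so the four phrases do not form a double period; nor do phrases 3–4 duplicate 1–2, so it is not a repeated period. With no phrase reaching a conclusive cadence, the passage is a phrase group.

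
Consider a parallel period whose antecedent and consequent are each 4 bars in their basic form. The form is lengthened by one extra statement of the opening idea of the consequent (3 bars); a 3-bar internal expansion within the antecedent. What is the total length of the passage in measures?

14 measures

Basic parallel period: 4 + 4 = 8 bars.
8 (basic form) + 3 (extra statement) + 3 (internal expansion) = 14.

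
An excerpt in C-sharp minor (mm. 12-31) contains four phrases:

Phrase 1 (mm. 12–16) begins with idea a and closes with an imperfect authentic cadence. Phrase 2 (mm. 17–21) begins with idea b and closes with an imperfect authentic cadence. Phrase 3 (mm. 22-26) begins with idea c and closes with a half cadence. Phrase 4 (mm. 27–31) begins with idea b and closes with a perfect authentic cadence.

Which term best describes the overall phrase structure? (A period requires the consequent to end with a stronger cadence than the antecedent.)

Four phrases in two halves: the first half (measures 12–21) ends with an imperfect authentic cadence, the second (bars 22–31) with a perfect authentic cadence — a large antecedent–consequent pair, i.e. a double period.
Phrase 3 begins with different material from phrase 1, making it contrasting.

contrasting double period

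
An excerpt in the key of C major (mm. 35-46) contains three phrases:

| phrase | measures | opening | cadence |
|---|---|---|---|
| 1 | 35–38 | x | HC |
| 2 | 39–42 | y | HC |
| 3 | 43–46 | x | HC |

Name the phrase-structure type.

phrase group

The final phrase closes with a half cadence, which is not stronger than the preceding half cadence; the 3 phrases lack an overall antecedent–consequent design and so form a phrase group.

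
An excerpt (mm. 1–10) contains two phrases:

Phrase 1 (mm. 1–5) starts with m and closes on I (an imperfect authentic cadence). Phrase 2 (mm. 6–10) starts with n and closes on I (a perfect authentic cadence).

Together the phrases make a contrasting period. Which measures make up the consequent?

measures 6–10

The phrase ending with the weaker cadence (imperfect authentic cadence) is the antecedent; the one ending more conclusively (perfect authentic cadence) is the consequent. The consequent is measures 6–10.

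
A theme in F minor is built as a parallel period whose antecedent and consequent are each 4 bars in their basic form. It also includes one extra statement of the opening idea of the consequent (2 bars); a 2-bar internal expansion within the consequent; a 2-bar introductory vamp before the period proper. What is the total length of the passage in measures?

Basic parallel period: 4 + 4 = 8 bars.
8 (basic form) + 2 (extra statement) + 2 (internal expansion) + 2 (introduction) = 14.

14 measures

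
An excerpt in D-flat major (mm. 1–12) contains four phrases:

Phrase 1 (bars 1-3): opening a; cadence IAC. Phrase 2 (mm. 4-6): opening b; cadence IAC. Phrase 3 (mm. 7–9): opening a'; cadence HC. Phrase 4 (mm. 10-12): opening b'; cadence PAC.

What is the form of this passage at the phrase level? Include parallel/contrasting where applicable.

parallel double period

Four phrases in two halves: the first half (bars 1-6) ends with an imperfect authentic cadence, the second (bars 7–12) with a perfect authentic cadence — a large antecedent–consequent pair, i.e. a double period.
Phrase 3 begins with the same material as phrase 1, making it parallel.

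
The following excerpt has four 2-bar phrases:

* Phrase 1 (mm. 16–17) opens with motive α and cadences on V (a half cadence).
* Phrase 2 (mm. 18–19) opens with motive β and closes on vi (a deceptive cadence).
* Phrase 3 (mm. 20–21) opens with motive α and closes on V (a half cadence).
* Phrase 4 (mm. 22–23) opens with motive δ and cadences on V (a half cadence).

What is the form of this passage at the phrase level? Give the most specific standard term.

phrase group

Phrase 4 ends with a half cadence, no stronger than phrase 2's deceptive cadence, so the four phrases do not form a double period; nor do phrases 3–4 duplicate 1–2, so it is not a repeated period. With no phrase reaching a conclusive cadence, the passage is a phrase group.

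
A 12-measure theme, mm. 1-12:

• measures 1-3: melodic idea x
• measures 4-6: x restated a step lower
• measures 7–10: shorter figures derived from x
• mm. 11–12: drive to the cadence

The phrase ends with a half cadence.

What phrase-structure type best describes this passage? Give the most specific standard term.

Basic idea (measures 1–3) + its repetition (bars 4–6) form the presentation; fragmentation and cadence (bars 7–12) form the continuation — the 12-bar whole is a sentence.

sentence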